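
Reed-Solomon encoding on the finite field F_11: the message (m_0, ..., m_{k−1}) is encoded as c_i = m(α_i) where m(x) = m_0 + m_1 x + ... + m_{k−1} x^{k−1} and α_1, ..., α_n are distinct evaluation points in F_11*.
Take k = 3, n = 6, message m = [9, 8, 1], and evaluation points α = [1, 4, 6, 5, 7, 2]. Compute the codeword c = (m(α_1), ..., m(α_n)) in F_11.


c = [7, 2, 5, 8, 4, 7]

Message polynomial: m(x) = 9 + 8·x + 1·x^2 (mod 11).
For each evaluation point α_i, compute m(α_i) mod 11:
  α_1 = 1: Horner steps 1 → 9 → 7, so m(1) = 7.
  α_2 = 4: Horner steps 1 → 1 → 2, so m(4) = 2.
  α_3 = 6: Horner steps 1 → 3 → 5, so m(6) = 5.
  α_4 = 5: Horner steps 1 → 2 → 8, so m(5) = 8.
  α_5 = 7: Horner steps 1 → 4 → 4, so m(7) = 4.
  α_6 = 2: Horner steps 1 → 10 → 7, so m(2) = 7.
Codeword c = [7, 2, 5, 8, 4, 7] ∈ F_11^6.


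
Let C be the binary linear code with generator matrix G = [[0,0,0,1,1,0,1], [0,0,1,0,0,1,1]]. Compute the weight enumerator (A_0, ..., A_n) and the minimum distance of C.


Weight distribution: A_0 = 1, A_3 = 2, A_4 = 1. Minimum distance d = 3.

Enumerate all 2^2 = 4 messages m ∈ F_2^2.
For each, compute codeword c = mG in F_2^7, then tally its weight.
  m = 00 → c = 0000000, weight = 0.
  m = 10 → c = 0001101, weight = 3.
  m = 01 → c = 0010011, weight = 3.
  m = 11 → c = 0011110, weight = 4.
Tally weights:
  weight 0: 1 codewords.
  weight 3: 2 codewords.
  weight 4: 1 codewords.
Minimum distance d = smallest w > 0 with A_w > 0 = 3.
Sanity: Σ A_w = 4 = 2^2 = 4 ✓.


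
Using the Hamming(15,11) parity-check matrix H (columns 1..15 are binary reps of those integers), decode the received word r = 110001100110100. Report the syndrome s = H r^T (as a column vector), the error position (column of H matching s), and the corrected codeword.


s = (1, 1, 1, 0)^T, error position = 14, corrected codeword c = 110001100110110

Compute s = H r^T mod 2 one row at a time:
  s_1 = 0 + 0 + 1 + 1 + 0 + 1 + 0 + 0 = 3 ≡ 1 (mod 2).
  s_2 = 0 + 0 + 1 + 1 + 0 + 1 + 0 + 0 = 3 ≡ 1 (mod 2).
  s_3 = 1 + 0 + 1 + 1 + 1 + 1 + 0 + 0 = 5 ≡ 1 (mod 2).
  s_4 = 1 + 0 + 0 + 1 + 0 + 1 + 1 + 0 = 4 ≡ 0 (mod 2).
s = (1, 1, 1, 0)^T — this equals column 14 of H (binary 1110), so error is at position 14.
Correct: flip bit 14 of r = 110001100110100 to get c = 110001100110110.


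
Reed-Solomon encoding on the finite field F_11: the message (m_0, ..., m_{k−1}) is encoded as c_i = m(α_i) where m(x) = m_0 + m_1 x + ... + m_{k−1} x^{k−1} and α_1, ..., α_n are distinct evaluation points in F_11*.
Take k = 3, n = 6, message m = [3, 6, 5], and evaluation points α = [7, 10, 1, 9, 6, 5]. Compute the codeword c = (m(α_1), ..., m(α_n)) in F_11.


c = [4, 2, 3, 0, 10, 4]

Message polynomial: m(x) = 3 + 6·x + 5·x^2 (mod 11).
For each evaluation point α_i, compute m(α_i) mod 11:
  α_1 = 7: Horner steps 5 → 8 → 4, so m(7) = 4.
  α_2 = 10: Horner steps 5 → 1 → 2, so m(10) = 2.
  α_3 = 1: Horner steps 5 → 0 → 3, so m(1) = 3.
  α_4 = 9: Horner steps 5 → 7 → 0, so m(9) = 0.
  α_5 = 6: Horner steps 5 → 3 → 10, so m(6) = 10.
  α_6 = 5: Horner steps 5 → 9 → 4, so m(5) = 4.
Codeword c = [4, 2, 3, 0, 10, 4] ∈ F_11^6.


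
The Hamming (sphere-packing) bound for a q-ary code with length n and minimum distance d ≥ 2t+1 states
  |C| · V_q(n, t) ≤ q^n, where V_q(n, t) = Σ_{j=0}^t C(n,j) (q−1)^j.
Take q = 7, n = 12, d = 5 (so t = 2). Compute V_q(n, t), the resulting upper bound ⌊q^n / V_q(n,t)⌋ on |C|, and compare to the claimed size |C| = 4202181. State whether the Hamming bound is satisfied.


V_q(n, t) = 2449, q^n = 13841287201, Hamming bound = 5651811, |C| = 4202181 ≤ bound (satisfied).

Step 1: Compute V_q(n, t) = Σ_{j=0}^2 C(n, j) (q−1)^j.
  j = 0: C(12,0)·(6)^0 = 1·1 = 1.
  j = 1: C(12,1)·(6)^1 = 12·6 = 72.
  j = 2: C(12,2)·(6)^2 = 66·36 = 2376.
  V_q(n, t) = 1 + 72 + 2376 = 2449.
Step 2: q^n = 7^12 = 13841287201.
Step 3: Hamming bound ⌊q^n / V_q(n,t)⌋ = ⌊13841287201/2449⌋ = 5651811.
Step 4: Compare |C| = 4202181 to 5651811: satisfied.
The claimed |C| lies below the Hamming bound.


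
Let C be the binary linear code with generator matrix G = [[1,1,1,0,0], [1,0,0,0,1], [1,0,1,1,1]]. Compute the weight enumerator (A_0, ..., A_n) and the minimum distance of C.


Weight distribution: A_0 = 1, A_2 = 2, A_3 = 4, A_4 = 1. Minimum distance d = 2.

Enumerate all 2^3 = 8 messages m ∈ F_2^3.
For each, compute codeword c = mG in F_2^5, then tally its weight.
  m = 000 → c = 00000, weight = 0.
  m = 100 → c = 11100, weight = 3.
  m = 010 → c = 10001, weight = 2.
  m = 110 → c = 01101, weight = 3.
  m = 001 → c = 10111, weight = 4.
  m = 101 → c = 01011, weight = 3.
  m = 011 → c = 00110, weight = 2.
  m = 111 → c = 11010, weight = 3.
Tally weights:
  weight 0: 1 codewords.
  weight 2: 2 codewords.
  weight 3: 4 codewords.
  weight 4: 1 codewords.
Minimum distance d = smallest w > 0 with A_w > 0 = 2.
Sanity: Σ A_w = 8 = 2^3 = 8 ✓.


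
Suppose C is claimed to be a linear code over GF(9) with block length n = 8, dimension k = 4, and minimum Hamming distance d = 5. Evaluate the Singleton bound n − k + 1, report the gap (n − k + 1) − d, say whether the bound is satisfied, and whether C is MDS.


Singleton RHS = n − k + 1 = 5, slack = 0, bound satisfied, MDS.

Singleton bound: d ≤ n − k + 1.
Here n = 8, k = 4, so n − k + 1 = 5.
Given d = 5, check d ≤ 5: YES.
Slack = (n − k + 1) − d = 0.
The code is MDS (slack = 0).
Description: the claimed parameters are [8, 4, 5]_9; such a code would be MDS (meets Singleton bound).


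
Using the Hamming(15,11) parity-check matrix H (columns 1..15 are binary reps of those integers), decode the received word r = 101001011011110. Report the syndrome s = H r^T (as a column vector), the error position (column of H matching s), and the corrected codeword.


s = (0, 0, 0, 1)^T, error position = 1, corrected codeword c = 001001011011110

Compute s = H r^T mod 2 one row at a time:
  s_1 = 1 + 1 + 0 + 1 + 1 + 1 + 1 + 0 = 6 ≡ 0 (mod 2).
  s_2 = 0 + 0 + 1 + 0 + 1 + 1 + 1 + 0 = 4 ≡ 0 (mod 2).
  s_3 = 0 + 1 + 1 + 0 + 0 + 1 + 1 + 0 = 4 ≡ 0 (mod 2).
  s_4 = 1 + 1 + 0 + 0 + 1 + 1 + 1 + 0 = 5 ≡ 1 (mod 2).
s = (0, 0, 0, 1)^T — this equals column 1 of H (binary 0001), so error is at position 1.
Correct: flip bit 1 of r = 101001011011110 to get c = 001001011011110.


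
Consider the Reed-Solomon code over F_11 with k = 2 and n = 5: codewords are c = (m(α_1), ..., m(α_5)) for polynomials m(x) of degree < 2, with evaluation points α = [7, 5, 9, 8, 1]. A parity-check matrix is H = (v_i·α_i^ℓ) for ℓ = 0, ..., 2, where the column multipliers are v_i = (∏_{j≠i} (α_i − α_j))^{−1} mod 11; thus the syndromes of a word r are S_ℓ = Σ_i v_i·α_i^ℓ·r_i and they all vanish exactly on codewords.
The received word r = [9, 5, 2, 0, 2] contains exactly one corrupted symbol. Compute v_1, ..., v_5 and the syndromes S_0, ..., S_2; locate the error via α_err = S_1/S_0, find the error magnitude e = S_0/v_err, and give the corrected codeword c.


S = (8, 8, 8), error at position 5, error magnitude e = 5, c = [9, 5, 2, 0, 8].

Step 1: column multipliers v_i = (∏_{j≠i}(α_i − α_j))^{−1} mod 11.
  i = 1 (α = 7): (7−5)(7−9)(7−8)(7−1) = 2·(−2)·(−1)·6 = 24 ≡ 2, so v_1 = 2^{−1} = 6 (mod 11).
  i = 2 (α = 5): (5−7)(5−9)(5−8)(5−1) = (−2)·(−4)·(−3)·4 = −96 ≡ 3, so v_2 = 3^{−1} = 4 (mod 11).
  i = 3 (α = 9): (9−7)(9−5)(9−8)(9−1) = 2·4·1·8 = 64 ≡ 9, so v_3 = 9^{−1} = 5 (mod 11).
  i = 4 (α = 8): (8−7)(8−5)(8−9)(8−1) = 1·3·(−1)·7 = −21 ≡ 1, so v_4 = 1^{−1} = 1 (mod 11).
  i = 5 (α = 1): (1−7)(1−5)(1−9)(1−8) = (−6)·(−4)·(−8)·(−7) = 1344 ≡ 2, so v_5 = 2^{−1} = 6 (mod 11).
  v = [6, 4, 5, 1, 6].
Step 2: syndromes of r = [9, 5, 2, 0, 2] (all sums mod 11).
  S_0 = Σ v_i r_i = 6·9 + 4·5 + 5·2 + 1·0 + 6·2 = 96 ≡ 8.
  S_1 = Σ v_i α_i r_i = 6·7·9 + 4·5·5 + 5·9·2 + 1·8·0 + 6·1·2 = 580 ≡ 8.
  α_i^2 mod 11 = [5, 3, 4, 9, 1].
  S_2 = Σ v_i α_i^2 r_i = 6·5·9 + 4·3·5 + 5·4·2 + 1·9·0 + 6·1·2 = 382 ≡ 8.
  S = (8, 8, 8) ≠ 0, so r is not a codeword (an error is present).
Step 3: locate the error. For a single error e at position i, S_ℓ = v_i·e·α_i^ℓ, so α_err = S_1/S_0.
  S_0^{−1} = 8^{−1} = 7 (mod 11), so α_err = 8·7 = 56 ≡ 1 = α_5. Error position i = 5.
  Consistency check: S_2/S_1 = 8·7 = 56 ≡ 1 = α_err ✓ (single-error assumption holds).
Step 4: error magnitude e = S_0/v_5 = S_0·∏_{j≠5}(α_5 − α_j) = 8·2 = 16 ≡ 5 (mod 11).
Step 5: correct position 5: c_5 = r_5 − e = 2 − 5 ≡ 8 (mod 11). Hence c = [9, 5, 2, 0, 8].
  Check: interpolating c through the α_i gives m(x) = 6 + 2·x (degree < 2) with m(α_i) = c_i for every i, so c is indeed a codeword.


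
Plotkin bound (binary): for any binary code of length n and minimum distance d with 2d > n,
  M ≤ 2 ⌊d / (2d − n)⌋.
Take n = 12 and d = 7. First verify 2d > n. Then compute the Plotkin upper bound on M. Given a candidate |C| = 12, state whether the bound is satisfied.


Plotkin bound M ≤ 6; given |C| = 12 > bound (violated).

Check applicability: 2d = 14, n = 12.
2d − n = 2 > 0, so Plotkin applies.
Compute d/(2d−n) = 7/2 ≈ 3.5000.
⌊d/(2d−n)⌋ = 3.
Plotkin bound: M ≤ 2·3 = 6.
Given |C| = 12, check: VIOLATED.
This |C| is above the Plotkin bound, so no binary code with n = 12, d = 7 and 12 codewords exists.


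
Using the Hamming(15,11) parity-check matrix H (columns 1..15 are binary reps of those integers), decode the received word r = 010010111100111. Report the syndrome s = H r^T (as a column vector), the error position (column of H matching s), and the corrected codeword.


s = (0, 1, 1, 1)^T, error position = 7, corrected codeword c = 010010011100111

Compute s = H r^T mod 2 one row at a time:
  s_1 = 1 + 1 + 1 + 0 + 0 + 1 + 1 + 1 = 6 ≡ 0 (mod 2).
  s_2 = 0 + 1 + 0 + 1 + 0 + 1 + 1 + 1 = 5 ≡ 1 (mod 2).
  s_3 = 1 + 0 + 0 + 1 + 1 + 0 + 1 + 1 = 5 ≡ 1 (mod 2).
  s_4 = 0 + 0 + 1 + 1 + 1 + 0 + 1 + 1 = 5 ≡ 1 (mod 2).
s = (0, 1, 1, 1)^T — this equals column 7 of H (binary 0111), so error is at position 7.
Correct: flip bit 7 of r = 010010111100111 to get c = 010010011100111.


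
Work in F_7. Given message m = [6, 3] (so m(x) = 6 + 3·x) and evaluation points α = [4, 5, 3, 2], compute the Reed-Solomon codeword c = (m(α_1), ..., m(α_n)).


c = [4, 0, 1, 5]

Message polynomial: m(x) = 6 + 3·x (mod 7).
For each evaluation point α_i, compute m(α_i) mod 7:
  α_1 = 4: Horner steps 3 → 4, so m(4) = 4.
  α_2 = 5: Horner steps 3 → 0, so m(5) = 0.
  α_3 = 3: Horner steps 3 → 1, so m(3) = 1.
  α_4 = 2: Horner steps 3 → 5, so m(2) = 5.
Codeword c = [4, 0, 1, 5] ∈ F_7^4.


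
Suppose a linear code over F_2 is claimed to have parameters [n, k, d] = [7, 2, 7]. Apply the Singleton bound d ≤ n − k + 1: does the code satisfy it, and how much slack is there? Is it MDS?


Singleton RHS = n − k + 1 = 6, slack = -1, bound violated (no such code; not MDS).

Singleton bound: d ≤ n − k + 1.
Here n = 7, k = 2, so n − k + 1 = 6.
Given d = 7, check d ≤ 6: NO.
Slack = (n − k + 1) − d = -1.
The slack is negative: d = 7 exceeds n − k + 1 = 6 by 1, so the Singleton bound is violated and no linear [7, 2, 7]_2 code can exist. In particular it is not MDS (MDS requires d = n − k + 1 exactly).
Description: the claimed parameters are [7, 2, 7]_2; such a code would be impossible (violates the Singleton bound).


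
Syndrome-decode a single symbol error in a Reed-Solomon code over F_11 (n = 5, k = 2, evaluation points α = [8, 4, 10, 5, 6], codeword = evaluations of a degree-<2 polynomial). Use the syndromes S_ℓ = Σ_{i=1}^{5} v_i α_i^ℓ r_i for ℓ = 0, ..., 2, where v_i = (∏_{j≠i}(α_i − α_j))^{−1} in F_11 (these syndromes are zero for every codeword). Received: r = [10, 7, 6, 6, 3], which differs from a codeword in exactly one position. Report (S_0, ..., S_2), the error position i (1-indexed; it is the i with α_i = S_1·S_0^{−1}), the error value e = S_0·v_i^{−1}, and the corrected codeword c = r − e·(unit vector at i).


S = (8, 7, 2), error at position 4, error magnitude e = 1, c = [10, 7, 6, 5, 3].

Step 1: column multipliers v_i = (∏_{j≠i}(α_i − α_j))^{−1} mod 11.
  i = 1 (α = 8): (8−4)(8−10)(8−5)(8−6) = 4·(−2)·3·2 = −48 ≡ 7, so v_1 = 7^{−1} = 8 (mod 11).
  i = 2 (α = 4): (4−8)(4−10)(4−5)(4−6) = (−4)·(−6)·(−1)·(−2) = 48 ≡ 4, so v_2 = 4^{−1} = 3 (mod 11).
  i = 3 (α = 10): (10−8)(10−4)(10−5)(10−6) = 2·6·5·4 = 240 ≡ 9, so v_3 = 9^{−1} = 5 (mod 11).
  i = 4 (α = 5): (5−8)(5−4)(5−10)(5−6) = (−3)·1·(−5)·(−1) = −15 ≡ 7, so v_4 = 7^{−1} = 8 (mod 11).
  i = 5 (α = 6): (6−8)(6−4)(6−10)(6−5) = (−2)·2·(−4)·1 = 16 ≡ 5, so v_5 = 5^{−1} = 9 (mod 11).
  v = [8, 3, 5, 8, 9].
Step 2: syndromes of r = [10, 7, 6, 6, 3] (all sums mod 11).
  S_0 = Σ v_i r_i = 8·10 + 3·7 + 5·6 + 8·6 + 9·3 = 206 ≡ 8.
  S_1 = Σ v_i α_i r_i = 8·8·10 + 3·4·7 + 5·10·6 + 8·5·6 + 9·6·3 = 1426 ≡ 7.
  α_i^2 mod 11 = [9, 5, 1, 3, 3].
  S_2 = Σ v_i α_i^2 r_i = 8·9·10 + 3·5·7 + 5·1·6 + 8·3·6 + 9·3·3 = 1080 ≡ 2.
  S = (8, 7, 2) ≠ 0, so r is not a codeword (an error is present).
Step 3: locate the error. For a single error e at position i, S_ℓ = v_i·e·α_i^ℓ, so α_err = S_1/S_0.
  S_0^{−1} = 8^{−1} = 7 (mod 11), so α_err = 7·7 = 49 ≡ 5 = α_4. Error position i = 4.
  Consistency check: S_2/S_1 = 2·8 = 16 ≡ 5 = α_err ✓ (single-error assumption holds).
Step 4: error magnitude e = S_0/v_4 = S_0·∏_{j≠4}(α_4 − α_j) = 8·7 = 56 ≡ 1 (mod 11).
Step 5: correct position 4: c_4 = r_4 − e = 6 − 1 ≡ 5 (mod 11). Hence c = [10, 7, 6, 5, 3].
  Check: interpolating c through the α_i gives m(x) = 4 + 9·x (degree < 2) with m(α_i) = c_i for every i, so c is indeed a codeword.


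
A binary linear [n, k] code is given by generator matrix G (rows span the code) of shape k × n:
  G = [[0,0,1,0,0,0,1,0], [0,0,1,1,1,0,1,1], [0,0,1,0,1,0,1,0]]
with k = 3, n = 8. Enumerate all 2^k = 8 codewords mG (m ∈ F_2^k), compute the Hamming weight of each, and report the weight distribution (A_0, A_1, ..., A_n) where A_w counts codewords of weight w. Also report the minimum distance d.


Weight distribution: A_0 = 1, A_1 = 1, A_2 = 2, A_3 = 2, A_4 = 1, A_5 = 1. Minimum distance d = 1.

Enumerate all 2^3 = 8 messages m ∈ F_2^3.
For each, compute codeword c = mG in F_2^8, then tally its weight.
  m = 000 → c = 00000000, weight = 0.
  m = 100 → c = 00100010, weight = 2.
  m = 010 → c = 00111011, weight = 5.
  m = 110 → c = 00011001, weight = 3.
  m = 001 → c = 00101010, weight = 3.
  m = 101 → c = 00001000, weight = 1.
  m = 011 → c = 00010001, weight = 2.
  m = 111 → c = 00110011, weight = 4.
Tally weights:
  weight 0: 1 codewords.
  weight 1: 1 codewords.
  weight 2: 2 codewords.
  weight 3: 2 codewords.
  weight 4: 1 codewords.
  weight 5: 1 codewords.
Minimum distance d = smallest w > 0 with A_w > 0 = 1.
Sanity: Σ A_w = 8 = 2^3 = 8 ✓.


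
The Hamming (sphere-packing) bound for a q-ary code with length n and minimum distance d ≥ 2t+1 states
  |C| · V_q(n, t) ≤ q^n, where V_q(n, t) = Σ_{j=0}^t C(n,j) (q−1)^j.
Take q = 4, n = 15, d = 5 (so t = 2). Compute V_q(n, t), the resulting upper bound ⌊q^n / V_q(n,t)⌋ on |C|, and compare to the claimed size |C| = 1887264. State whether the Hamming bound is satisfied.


V_q(n, t) = 991, q^n = 1073741824, Hamming bound = 1083493, |C| = 1887264 > bound (violated).

Step 1: Compute V_q(n, t) = Σ_{j=0}^2 C(n, j) (q−1)^j.
  j = 0: C(15,0)·(3)^0 = 1·1 = 1.
  j = 1: C(15,1)·(3)^1 = 15·3 = 45.
  j = 2: C(15,2)·(3)^2 = 105·9 = 945.
  V_q(n, t) = 1 + 45 + 945 = 991.
Step 2: q^n = 4^15 = 1073741824.
Step 3: Hamming bound ⌊q^n / V_q(n,t)⌋ = ⌊1073741824/991⌋ = 1083493.
Step 4: Compare |C| = 1887264 to 1083493: violated.
The claimed |C| lies above the Hamming bound, so no 4-ary code of length 15 with d ≥ 5 can have 1887264 codewords.


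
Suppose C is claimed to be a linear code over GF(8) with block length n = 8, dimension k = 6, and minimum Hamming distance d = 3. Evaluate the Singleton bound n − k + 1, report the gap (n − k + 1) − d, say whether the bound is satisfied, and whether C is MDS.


Singleton RHS = n − k + 1 = 3, slack = 0, bound satisfied, MDS.

Singleton bound: d ≤ n − k + 1.
Here n = 8, k = 6, so n − k + 1 = 3.
Given d = 3, check d ≤ 3: YES.
Slack = (n − k + 1) − d = 0.
The code is MDS (slack = 0).
Description: the claimed parameters are [8, 6, 3]_8; such a code would be MDS (meets Singleton bound).


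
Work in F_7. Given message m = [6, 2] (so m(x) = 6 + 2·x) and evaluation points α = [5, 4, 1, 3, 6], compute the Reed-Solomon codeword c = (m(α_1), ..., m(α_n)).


c = [2, 0, 1, 5, 4]

Message polynomial: m(x) = 6 + 2·x (mod 7).
For each evaluation point α_i, compute m(α_i) mod 7:
  α_1 = 5: Horner steps 2 → 2, so m(5) = 2.
  α_2 = 4: Horner steps 2 → 0, so m(4) = 0.
  α_3 = 1: Horner steps 2 → 1, so m(1) = 1.
  α_4 = 3: Horner steps 2 → 5, so m(3) = 5.
  α_5 = 6: Horner steps 2 → 4, so m(6) = 4.
Codeword c = [2, 0, 1, 5, 4] ∈ F_7^5.


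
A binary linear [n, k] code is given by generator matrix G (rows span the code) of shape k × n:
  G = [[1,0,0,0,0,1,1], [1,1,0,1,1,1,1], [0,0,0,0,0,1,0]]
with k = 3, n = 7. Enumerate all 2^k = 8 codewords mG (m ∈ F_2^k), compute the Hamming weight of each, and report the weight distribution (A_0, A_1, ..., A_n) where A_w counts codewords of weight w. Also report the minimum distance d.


Weight distribution: A_0 = 1, A_1 = 1, A_2 = 1, A_3 = 2, A_4 = 1, A_5 = 1, A_6 = 1. Minimum distance d = 1.

Enumerate all 2^3 = 8 messages m ∈ F_2^3.
For each, compute codeword c = mG in F_2^7, then tally its weight.
  m = 000 → c = 0000000, weight = 0.
  m = 100 → c = 1000011, weight = 3.
  m = 010 → c = 1101111, weight = 6.
  m = 110 → c = 0101100, weight = 3.
  m = 001 → c = 0000010, weight = 1.
  m = 101 → c = 1000001, weight = 2.
  m = 011 → c = 1101101, weight = 5.
  m = 111 → c = 0101110, weight = 4.
Tally weights:
  weight 0: 1 codewords.
  weight 1: 1 codewords.
  weight 2: 1 codewords.
  weight 3: 2 codewords.
  weight 4: 1 codewords.
  weight 5: 1 codewords.
  weight 6: 1 codewords.
Minimum distance d = smallest w > 0 with A_w > 0 = 1.
Sanity: Σ A_w = 8 = 2^3 = 8 ✓.


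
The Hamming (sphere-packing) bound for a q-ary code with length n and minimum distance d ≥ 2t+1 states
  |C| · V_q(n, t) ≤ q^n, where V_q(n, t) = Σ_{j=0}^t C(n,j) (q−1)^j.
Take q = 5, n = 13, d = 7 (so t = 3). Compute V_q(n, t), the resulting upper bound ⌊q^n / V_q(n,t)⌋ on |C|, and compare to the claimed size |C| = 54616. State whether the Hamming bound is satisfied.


V_q(n, t) = 19605, q^n = 1220703125, Hamming bound = 62264, |C| = 54616 ≤ bound (satisfied).

Step 1: Compute V_q(n, t) = Σ_{j=0}^3 C(n, j) (q−1)^j.
  j = 0: C(13,0)·(4)^0 = 1·1 = 1.
  j = 1: C(13,1)·(4)^1 = 13·4 = 52.
  j = 2: C(13,2)·(4)^2 = 78·16 = 1248.
  j = 3: C(13,3)·(4)^3 = 286·64 = 18304.
  V_q(n, t) = 1 + 52 + 1248 + 18304 = 19605.
Step 2: q^n = 5^13 = 1220703125.
Step 3: Hamming bound ⌊q^n / V_q(n,t)⌋ = ⌊1220703125/19605⌋ = 62264.
Step 4: Compare |C| = 54616 to 62264: satisfied.
The claimed |C| lies below the Hamming bound.


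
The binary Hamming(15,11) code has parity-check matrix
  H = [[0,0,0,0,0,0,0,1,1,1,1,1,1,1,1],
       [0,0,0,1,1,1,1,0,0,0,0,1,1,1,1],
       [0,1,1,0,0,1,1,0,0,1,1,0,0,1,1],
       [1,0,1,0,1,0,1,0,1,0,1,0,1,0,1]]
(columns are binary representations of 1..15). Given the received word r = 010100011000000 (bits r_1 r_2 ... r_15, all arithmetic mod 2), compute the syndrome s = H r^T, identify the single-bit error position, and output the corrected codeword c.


s = (0, 1, 1, 1)^T, error position = 7, corrected codeword c = 010100111000000

Compute s = H r^T mod 2 one row at a time:
  s_1 = 1 + 1 + 0 + 0 + 0 + 0 + 0 + 0 = 2 ≡ 0 (mod 2).
  s_2 = 1 + 0 + 0 + 0 + 0 + 0 + 0 + 0 = 1 ≡ 1 (mod 2).
  s_3 = 1 + 0 + 0 + 0 + 0 + 0 + 0 + 0 = 1 ≡ 1 (mod 2).
  s_4 = 0 + 0 + 0 + 0 + 1 + 0 + 0 + 0 = 1 ≡ 1 (mod 2).
s = (0, 1, 1, 1)^T — this equals column 7 of H (binary 0111), so error is at position 7.
Correct: flip bit 7 of r = 010100011000000 to get c = 010100111000000.


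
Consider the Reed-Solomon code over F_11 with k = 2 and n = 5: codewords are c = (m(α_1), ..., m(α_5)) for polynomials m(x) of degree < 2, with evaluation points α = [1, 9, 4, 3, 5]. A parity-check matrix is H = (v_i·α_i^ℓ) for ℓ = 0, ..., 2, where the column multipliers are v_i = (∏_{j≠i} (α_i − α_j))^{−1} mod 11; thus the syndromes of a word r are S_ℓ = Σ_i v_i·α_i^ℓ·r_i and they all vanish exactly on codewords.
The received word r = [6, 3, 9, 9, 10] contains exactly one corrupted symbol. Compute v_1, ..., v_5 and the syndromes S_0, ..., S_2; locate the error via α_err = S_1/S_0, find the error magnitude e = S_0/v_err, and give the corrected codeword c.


S = (5, 4, 1), error at position 4, error magnitude e = 1, c = [6, 3, 9, 8, 10].

Step 1: column multipliers v_i = (∏_{j≠i}(α_i − α_j))^{−1} mod 11.
  i = 1 (α = 1): (1−9)(1−4)(1−3)(1−5) = (−8)·(−3)·(−2)·(−4) = 192 ≡ 5, so v_1 = 5^{−1} = 9 (mod 11).
  i = 2 (α = 9): (9−1)(9−4)(9−3)(9−5) = 8·5·6·4 = 960 ≡ 3, so v_2 = 3^{−1} = 4 (mod 11).
  i = 3 (α = 4): (4−1)(4−9)(4−3)(4−5) = 3·(−5)·1·(−1) = 15 ≡ 4, so v_3 = 4^{−1} = 3 (mod 11).
  i = 4 (α = 3): (3−1)(3−9)(3−4)(3−5) = 2·(−6)·(−1)·(−2) = −24 ≡ 9, so v_4 = 9^{−1} = 5 (mod 11).
  i = 5 (α = 5): (5−1)(5−9)(5−4)(5−3) = 4·(−4)·1·2 = −32 ≡ 1, so v_5 = 1^{−1} = 1 (mod 11).
  v = [9, 4, 3, 5, 1].
Step 2: syndromes of r = [6, 3, 9, 9, 10] (all sums mod 11).
  S_0 = Σ v_i r_i = 9·6 + 4·3 + 3·9 + 5·9 + 1·10 = 148 ≡ 5.
  S_1 = Σ v_i α_i r_i = 9·1·6 + 4·9·3 + 3·4·9 + 5·3·9 + 1·5·10 = 455 ≡ 4.
  α_i^2 mod 11 = [1, 4, 5, 9, 3].
  S_2 = Σ v_i α_i^2 r_i = 9·1·6 + 4·4·3 + 3·5·9 + 5·9·9 + 1·3·10 = 672 ≡ 1.
  S = (5, 4, 1) ≠ 0, so r is not a codeword (an error is present).
Step 3: locate the error. For a single error e at position i, S_ℓ = v_i·e·α_i^ℓ, so α_err = S_1/S_0.
  S_0^{−1} = 5^{−1} = 9 (mod 11), so α_err = 4·9 = 36 ≡ 3 = α_4. Error position i = 4.
  Consistency check: S_2/S_1 = 1·3 = 3 ≡ 3 = α_err ✓ (single-error assumption holds).
Step 4: error magnitude e = S_0/v_4 = S_0·∏_{j≠4}(α_4 − α_j) = 5·9 = 45 ≡ 1 (mod 11).
Step 5: correct position 4: c_4 = r_4 − e = 9 − 1 ≡ 8 (mod 11). Hence c = [6, 3, 9, 8, 10].
  Check: interpolating c through the α_i gives m(x) = 5 + 1·x (degree < 2) with m(α_i) = c_i for every i, so c is indeed a codeword.


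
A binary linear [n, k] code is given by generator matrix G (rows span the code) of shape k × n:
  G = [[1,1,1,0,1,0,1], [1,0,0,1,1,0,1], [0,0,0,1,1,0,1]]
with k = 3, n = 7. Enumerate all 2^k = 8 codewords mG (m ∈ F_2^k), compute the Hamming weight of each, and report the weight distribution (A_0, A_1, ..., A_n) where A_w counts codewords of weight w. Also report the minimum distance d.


Weight distribution: A_0 = 1, A_1 = 1, A_3 = 2, A_4 = 3, A_5 = 1. Minimum distance d = 1.

Enumerate all 2^3 = 8 messages m ∈ F_2^3.
For each, compute codeword c = mG in F_2^7, then tally its weight.
  m = 000 → c = 0000000, weight = 0.
  m = 100 → c = 1110101, weight = 5.
  m = 010 → c = 1001101, weight = 4.
  m = 110 → c = 0111000, weight = 3.
  m = 001 → c = 0001101, weight = 3.
  m = 101 → c = 1111000, weight = 4.
  m = 011 → c = 1000000, weight = 1.
  m = 111 → c = 0110101, weight = 4.
Tally weights:
  weight 0: 1 codewords.
  weight 1: 1 codewords.
  weight 3: 2 codewords.
  weight 4: 3 codewords.
  weight 5: 1 codewords.
Minimum distance d = smallest w > 0 with A_w > 0 = 1.
Sanity: Σ A_w = 8 = 2^3 = 8 ✓.


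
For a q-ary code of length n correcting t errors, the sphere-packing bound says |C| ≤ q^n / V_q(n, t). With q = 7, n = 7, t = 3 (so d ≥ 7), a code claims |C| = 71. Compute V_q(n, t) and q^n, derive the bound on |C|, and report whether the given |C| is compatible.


V_q(n, t) = 8359, q^n = 823543, Hamming bound = 98, |C| = 71 ≤ bound (satisfied).

Step 1: Compute V_q(n, t) = Σ_{j=0}^3 C(n, j) (q−1)^j.
  j = 0: C(7,0)·(6)^0 = 1·1 = 1.
  j = 1: C(7,1)·(6)^1 = 7·6 = 42.
  j = 2: C(7,2)·(6)^2 = 21·36 = 756.
  j = 3: C(7,3)·(6)^3 = 35·216 = 7560.
  V_q(n, t) = 1 + 42 + 756 + 7560 = 8359.
Step 2: q^n = 7^7 = 823543.
Step 3: Hamming bound ⌊q^n / V_q(n,t)⌋ = ⌊823543/8359⌋ = 98.
Step 4: Compare |C| = 71 to 98: satisfied.
The claimed |C| lies below the Hamming bound.


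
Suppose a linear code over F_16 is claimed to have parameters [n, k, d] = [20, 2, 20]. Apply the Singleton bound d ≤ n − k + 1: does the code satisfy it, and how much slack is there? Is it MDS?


Singleton RHS = n − k + 1 = 19, slack = -1, bound violated (no such code; not MDS).

Singleton bound: d ≤ n − k + 1.
Here n = 20, k = 2, so n − k + 1 = 19.
Given d = 20, check d ≤ 19: NO.
Slack = (n − k + 1) − d = -1.
The slack is negative: d = 20 exceeds n − k + 1 = 19 by 1, so the Singleton bound is violated and no linear [20, 2, 20]_16 code can exist. In particular it is not MDS (MDS requires d = n − k + 1 exactly).
Description: the claimed parameters are [20, 2, 20]_16; such a code would be impossible (violates the Singleton bound).


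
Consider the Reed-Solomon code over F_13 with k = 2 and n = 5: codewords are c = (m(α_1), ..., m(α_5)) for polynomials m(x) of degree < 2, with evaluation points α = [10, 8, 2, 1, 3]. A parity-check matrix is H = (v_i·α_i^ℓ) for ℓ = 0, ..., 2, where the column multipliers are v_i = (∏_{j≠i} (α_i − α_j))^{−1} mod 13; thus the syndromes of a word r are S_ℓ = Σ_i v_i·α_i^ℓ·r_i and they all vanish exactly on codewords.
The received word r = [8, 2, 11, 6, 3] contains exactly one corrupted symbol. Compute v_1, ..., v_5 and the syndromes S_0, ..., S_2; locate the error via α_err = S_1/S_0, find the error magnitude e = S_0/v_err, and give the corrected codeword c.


S = (5, 11, 6), error at position 1, error magnitude e = 9, c = [12, 2, 11, 6, 3].

Step 1: column multipliers v_i = (∏_{j≠i}(α_i − α_j))^{−1} mod 13.
  i = 1 (α = 10): (10−8)(10−2)(10−1)(10−3) = 2·8·9·7 = 1008 ≡ 7, so v_1 = 7^{−1} = 2 (mod 13).
  i = 2 (α = 8): (8−10)(8−2)(8−1)(8−3) = (−2)·6·7·5 = −420 ≡ 9, so v_2 = 9^{−1} = 3 (mod 13).
  i = 3 (α = 2): (2−10)(2−8)(2−1)(2−3) = (−8)·(−6)·1·(−1) = −48 ≡ 4, so v_3 = 4^{−1} = 10 (mod 13).
  i = 4 (α = 1): (1−10)(1−8)(1−2)(1−3) = (−9)·(−7)·(−1)·(−2) = 126 ≡ 9, so v_4 = 9^{−1} = 3 (mod 13).
  i = 5 (α = 3): (3−10)(3−8)(3−2)(3−1) = (−7)·(−5)·1·2 = 70 ≡ 5, so v_5 = 5^{−1} = 8 (mod 13).
  v = [2, 3, 10, 3, 8].
Step 2: syndromes of r = [8, 2, 11, 6, 3] (all sums mod 13).
  S_0 = Σ v_i r_i = 2·8 + 3·2 + 10·11 + 3·6 + 8·3 = 174 ≡ 5.
  S_1 = Σ v_i α_i r_i = 2·10·8 + 3·8·2 + 10·2·11 + 3·1·6 + 8·3·3 = 518 ≡ 11.
  α_i^2 mod 13 = [9, 12, 4, 1, 9].
  S_2 = Σ v_i α_i^2 r_i = 2·9·8 + 3·12·2 + 10·4·11 + 3·1·6 + 8·9·3 = 890 ≡ 6.
  S = (5, 11, 6) ≠ 0, so r is not a codeword (an error is present).
Step 3: locate the error. For a single error e at position i, S_ℓ = v_i·e·α_i^ℓ, so α_err = S_1/S_0.
  S_0^{−1} = 5^{−1} = 8 (mod 13), so α_err = 11·8 = 88 ≡ 10 = α_1. Error position i = 1.
  Consistency check: S_2/S_1 = 6·6 = 36 ≡ 10 = α_err ✓ (single-error assumption holds).
Step 4: error magnitude e = S_0/v_1 = S_0·∏_{j≠1}(α_1 − α_j) = 5·7 = 35 ≡ 9 (mod 13).
Step 5: correct position 1: c_1 = r_1 − e = 8 − 9 ≡ 12 (mod 13). Hence c = [12, 2, 11, 6, 3].
  Check: interpolating c through the α_i gives m(x) = 1 + 5·x (degree < 2) with m(α_i) = c_i for every i, so c is indeed a codeword.


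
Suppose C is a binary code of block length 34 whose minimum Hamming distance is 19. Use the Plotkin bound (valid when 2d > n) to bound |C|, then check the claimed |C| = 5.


Plotkin bound M ≤ 8; given |C| = 5 ≤ bound (satisfied).

Check applicability: 2d = 38, n = 34.
2d − n = 4 > 0, so Plotkin applies.
Compute d/(2d−n) = 19/4 ≈ 4.7500.
⌊d/(2d−n)⌋ = 4.
Plotkin bound: M ≤ 2·4 = 8.
Given |C| = 5, check: satisfied.
This |C| is below the Plotkin bound.


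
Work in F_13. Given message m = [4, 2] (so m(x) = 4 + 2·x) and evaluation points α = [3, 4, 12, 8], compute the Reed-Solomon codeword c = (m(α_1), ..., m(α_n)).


c = [10, 12, 2, 7]

Message polynomial: m(x) = 4 + 2·x (mod 13).
For each evaluation point α_i, compute m(α_i) mod 13:
  α_1 = 3: Horner steps 2 → 10, so m(3) = 10.
  α_2 = 4: Horner steps 2 → 12, so m(4) = 12.
  α_3 = 12: Horner steps 2 → 2, so m(12) = 2.
  α_4 = 8: Horner steps 2 → 7, so m(8) = 7.
Codeword c = [10, 12, 2, 7] ∈ F_13^4.


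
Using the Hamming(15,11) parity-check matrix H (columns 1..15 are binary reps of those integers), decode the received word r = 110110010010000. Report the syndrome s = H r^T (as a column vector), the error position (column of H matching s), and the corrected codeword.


s = (0, 0, 0, 1)^T, error position = 1, corrected codeword c = 010110010010000

Compute s = H r^T mod 2 one row at a time:
  s_1 = 1 + 0 + 0 + 1 + 0 + 0 + 0 + 0 = 2 ≡ 0 (mod 2).
  s_2 = 1 + 1 + 0 + 0 + 0 + 0 + 0 + 0 = 2 ≡ 0 (mod 2).
  s_3 = 1 + 0 + 0 + 0 + 0 + 1 + 0 + 0 = 2 ≡ 0 (mod 2).
  s_4 = 1 + 0 + 1 + 0 + 0 + 1 + 0 + 0 = 3 ≡ 1 (mod 2).
s = (0, 0, 0, 1)^T — this equals column 1 of H (binary 0001), so error is at position 1.
Correct: flip bit 1 of r = 110110010010000 to get c = 010110010010000.


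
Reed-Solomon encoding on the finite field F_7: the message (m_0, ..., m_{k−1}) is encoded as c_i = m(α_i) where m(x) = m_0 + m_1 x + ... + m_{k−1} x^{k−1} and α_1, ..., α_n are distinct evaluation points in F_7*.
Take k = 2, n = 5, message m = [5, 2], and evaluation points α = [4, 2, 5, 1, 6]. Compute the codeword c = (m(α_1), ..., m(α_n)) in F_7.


c = [6, 2, 1, 0, 3]

Message polynomial: m(x) = 5 + 2·x (mod 7).
For each evaluation point α_i, compute m(α_i) mod 7:
  α_1 = 4: Horner steps 2 → 6, so m(4) = 6.
  α_2 = 2: Horner steps 2 → 2, so m(2) = 2.
  α_3 = 5: Horner steps 2 → 1, so m(5) = 1.
  α_4 = 1: Horner steps 2 → 0, so m(1) = 0.
  α_5 = 6: Horner steps 2 → 3, so m(6) = 3.
Codeword c = [6, 2, 1, 0, 3] ∈ F_7^5.


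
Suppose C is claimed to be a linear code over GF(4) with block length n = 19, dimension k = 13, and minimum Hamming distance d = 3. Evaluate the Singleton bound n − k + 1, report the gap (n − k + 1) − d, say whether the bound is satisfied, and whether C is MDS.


Singleton RHS = n − k + 1 = 7, slack = 4, bound satisfied, not MDS.

Singleton bound: d ≤ n − k + 1.
Here n = 19, k = 13, so n − k + 1 = 7.
Given d = 3, check d ≤ 7: YES.
Slack = (n − k + 1) − d = 4.
The code is NOT MDS (slack = 4 > 0).
Description: the claimed parameters are [19, 13, 3]_4; such a code would be non-MDS.


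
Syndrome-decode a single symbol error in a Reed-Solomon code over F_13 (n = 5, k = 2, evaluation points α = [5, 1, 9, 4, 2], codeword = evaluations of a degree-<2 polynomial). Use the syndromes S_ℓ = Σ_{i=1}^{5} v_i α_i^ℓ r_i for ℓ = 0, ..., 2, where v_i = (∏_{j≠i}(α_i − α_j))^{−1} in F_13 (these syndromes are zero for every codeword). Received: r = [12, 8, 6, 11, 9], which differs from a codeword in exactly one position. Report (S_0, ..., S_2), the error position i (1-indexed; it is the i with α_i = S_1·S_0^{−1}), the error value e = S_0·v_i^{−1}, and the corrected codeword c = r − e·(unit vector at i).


S = (8, 7, 11), error at position 3, error magnitude e = 3, c = [12, 8, 3, 11, 9].

Step 1: column multipliers v_i = (∏_{j≠i}(α_i − α_j))^{−1} mod 13.
  i = 1 (α = 5): (5−1)(5−9)(5−4)(5−2) = 4·(−4)·1·3 = −48 ≡ 4, so v_1 = 4^{−1} = 10 (mod 13).
  i = 2 (α = 1): (1−5)(1−9)(1−4)(1−2) = (−4)·(−8)·(−3)·(−1) = 96 ≡ 5, so v_2 = 5^{−1} = 8 (mod 13).
  i = 3 (α = 9): (9−5)(9−1)(9−4)(9−2) = 4·8·5·7 = 1120 ≡ 2, so v_3 = 2^{−1} = 7 (mod 13).
  i = 4 (α = 4): (4−5)(4−1)(4−9)(4−2) = (−1)·3·(−5)·2 = 30 ≡ 4, so v_4 = 4^{−1} = 10 (mod 13).
  i = 5 (α = 2): (2−5)(2−1)(2−9)(2−4) = (−3)·1·(−7)·(−2) = −42 ≡ 10, so v_5 = 10^{−1} = 4 (mod 13).
  v = [10, 8, 7, 10, 4].
Step 2: syndromes of r = [12, 8, 6, 11, 9] (all sums mod 13).
  S_0 = Σ v_i r_i = 10·12 + 8·8 + 7·6 + 10·11 + 4·9 = 372 ≡ 8.
  S_1 = Σ v_i α_i r_i = 10·5·12 + 8·1·8 + 7·9·6 + 10·4·11 + 4·2·9 = 1554 ≡ 7.
  α_i^2 mod 13 = [12, 1, 3, 3, 4].
  S_2 = Σ v_i α_i^2 r_i = 10·12·12 + 8·1·8 + 7·3·6 + 10·3·11 + 4·4·9 = 2104 ≡ 11.
  S = (8, 7, 11) ≠ 0, so r is not a codeword (an error is present).
Step 3: locate the error. For a single error e at position i, S_ℓ = v_i·e·α_i^ℓ, so α_err = S_1/S_0.
  S_0^{−1} = 8^{−1} = 5 (mod 13), so α_err = 7·5 = 35 ≡ 9 = α_3. Error position i = 3.
  Consistency check: S_2/S_1 = 11·2 = 22 ≡ 9 = α_err ✓ (single-error assumption holds).
Step 4: error magnitude e = S_0/v_3 = S_0·∏_{j≠3}(α_3 − α_j) = 8·2 = 16 ≡ 3 (mod 13).
Step 5: correct position 3: c_3 = r_3 − e = 6 − 3 ≡ 3 (mod 13). Hence c = [12, 8, 3, 11, 9].
  Check: interpolating c through the α_i gives m(x) = 7 + 1·x (degree < 2) with m(α_i) = c_i for every i, so c is indeed a codeword.


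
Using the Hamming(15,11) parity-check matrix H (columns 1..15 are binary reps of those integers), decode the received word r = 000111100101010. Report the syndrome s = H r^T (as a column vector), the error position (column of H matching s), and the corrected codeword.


s = (1, 0, 0, 0)^T, error position = 8, corrected codeword c = 000111110101010

Compute s = H r^T mod 2 one row at a time:
  s_1 = 0 + 0 + 1 + 0 + 1 + 0 + 1 + 0 = 3 ≡ 1 (mod 2).
  s_2 = 1 + 1 + 1 + 1 + 1 + 0 + 1 + 0 = 6 ≡ 0 (mod 2).
  s_3 = 0 + 0 + 1 + 1 + 1 + 0 + 1 + 0 = 4 ≡ 0 (mod 2).
  s_4 = 0 + 0 + 1 + 1 + 0 + 0 + 0 + 0 = 2 ≡ 0 (mod 2).
s = (1, 0, 0, 0)^T — this equals column 8 of H (binary 1000), so error is at position 8.
Correct: flip bit 8 of r = 000111100101010 to get c = 000111110101010.


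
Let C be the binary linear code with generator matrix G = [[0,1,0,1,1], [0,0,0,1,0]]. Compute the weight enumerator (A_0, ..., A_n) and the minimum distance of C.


Weight distribution: A_0 = 1, A_1 = 1, A_2 = 1, A_3 = 1. Minimum distance d = 1.

Enumerate all 2^2 = 4 messages m ∈ F_2^2.
For each, compute codeword c = mG in F_2^5, then tally its weight.
  m = 00 → c = 00000, weight = 0.
  m = 10 → c = 01011, weight = 3.
  m = 01 → c = 00010, weight = 1.
  m = 11 → c = 01001, weight = 2.
Tally weights:
  weight 0: 1 codewords.
  weight 1: 1 codewords.
  weight 2: 1 codewords.
  weight 3: 1 codewords.
Minimum distance d = smallest w > 0 with A_w > 0 = 1.
Sanity: Σ A_w = 4 = 2^2 = 4 ✓.


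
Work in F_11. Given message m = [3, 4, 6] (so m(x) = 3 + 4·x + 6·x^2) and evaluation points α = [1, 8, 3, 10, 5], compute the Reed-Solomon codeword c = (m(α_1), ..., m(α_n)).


c = [2, 1, 3, 5, 8]

Message polynomial: m(x) = 3 + 4·x + 6·x^2 (mod 11).
For each evaluation point α_i, compute m(α_i) mod 11:
  α_1 = 1: Horner steps 6 → 10 → 2, so m(1) = 2.
  α_2 = 8: Horner steps 6 → 8 → 1, so m(8) = 1.
  α_3 = 3: Horner steps 6 → 0 → 3, so m(3) = 3.
  α_4 = 10: Horner steps 6 → 9 → 5, so m(10) = 5.
  α_5 = 5: Horner steps 6 → 1 → 8, so m(5) = 8.
Codeword c = [2, 1, 3, 5, 8] ∈ F_11^5.


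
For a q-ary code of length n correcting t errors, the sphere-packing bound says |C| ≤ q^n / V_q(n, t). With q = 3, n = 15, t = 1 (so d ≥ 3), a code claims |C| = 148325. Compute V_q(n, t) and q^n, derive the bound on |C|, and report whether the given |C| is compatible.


V_q(n, t) = 31, q^n = 14348907, Hamming bound = 462867, |C| = 148325 ≤ bound (satisfied).

Step 1: Compute V_q(n, t) = Σ_{j=0}^1 C(n, j) (q−1)^j.
  j = 0: C(15,0)·(2)^0 = 1·1 = 1.
  j = 1: C(15,1)·(2)^1 = 15·2 = 30.
  V_q(n, t) = 1 + 30 = 31.
Step 2: q^n = 3^15 = 14348907.
Step 3: Hamming bound ⌊q^n / V_q(n,t)⌋ = ⌊14348907/31⌋ = 462867.
Step 4: Compare |C| = 148325 to 462867: satisfied.
The claimed |C| lies below the Hamming bound.


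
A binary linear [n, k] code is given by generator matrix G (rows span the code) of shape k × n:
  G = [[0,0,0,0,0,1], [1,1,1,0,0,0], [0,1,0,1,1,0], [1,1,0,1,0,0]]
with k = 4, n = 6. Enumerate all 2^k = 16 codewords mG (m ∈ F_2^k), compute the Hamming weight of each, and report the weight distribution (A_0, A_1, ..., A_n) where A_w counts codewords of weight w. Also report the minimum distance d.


Weight distribution: A_0 = 1, A_1 = 1, A_2 = 2, A_3 = 6, A_4 = 5, A_5 = 1. Minimum distance d = 1.

Enumerate all 2^4 = 16 messages m ∈ F_2^4.
For each, compute codeword c = mG in F_2^6, then tally its weight.
  m = 0000 → c = 000000, weight = 0.
  m = 1000 → c = 000001, weight = 1.
  m = 0100 → c = 111000, weight = 3.
  m = 1100 → c = 111001, weight = 4.
  m = 0010 → c = 010110, weight = 3.
  m = 1010 → c = 010111, weight = 4.
  m = 0110 → c = 101110, weight = 4.
  m = 1110 → c = 101111, weight = 5.
  m = 0001 → c = 110100, weight = 3.
  m = 1001 → c = 110101, weight = 4.
  m = 0101 → c = 001100, weight = 2.
  m = 1101 → c = 001101, weight = 3.
  m = 0011 → c = 100010, weight = 2.
  m = 1011 → c = 100011, weight = 3.
  m = 0111 → c = 011010, weight = 3.
  m = 1111 → c = 011011, weight = 4.
Tally weights:
  weight 0: 1 codewords.
  weight 1: 1 codewords.
  weight 2: 2 codewords.
  weight 3: 6 codewords.
  weight 4: 5 codewords.
  weight 5: 1 codewords.
Minimum distance d = smallest w > 0 with A_w > 0 = 1.
Sanity: Σ A_w = 16 = 2^4 = 16 ✓.


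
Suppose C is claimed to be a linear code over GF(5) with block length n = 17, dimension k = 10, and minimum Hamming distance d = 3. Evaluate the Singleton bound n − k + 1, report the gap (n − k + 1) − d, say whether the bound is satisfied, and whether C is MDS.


Singleton RHS = n − k + 1 = 8, slack = 5, bound satisfied, not MDS.

Singleton bound: d ≤ n − k + 1.
Here n = 17, k = 10, so n − k + 1 = 8.
Given d = 3, check d ≤ 8: YES.
Slack = (n − k + 1) − d = 5.
The code is NOT MDS (slack = 5 > 0).
Description: the claimed parameters are [17, 10, 3]_5; such a code would be non-MDS.


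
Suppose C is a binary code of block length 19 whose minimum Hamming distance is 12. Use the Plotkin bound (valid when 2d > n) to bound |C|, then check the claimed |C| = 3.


Plotkin bound M ≤ 4; given |C| = 3 ≤ bound (satisfied).

Check applicability: 2d = 24, n = 19.
2d − n = 5 > 0, so Plotkin applies.
Compute d/(2d−n) = 12/5 ≈ 2.4000.
⌊d/(2d−n)⌋ = 2.
Plotkin bound: M ≤ 2·2 = 4.
Given |C| = 3, check: satisfied.
This |C| is below the Plotkin bound.


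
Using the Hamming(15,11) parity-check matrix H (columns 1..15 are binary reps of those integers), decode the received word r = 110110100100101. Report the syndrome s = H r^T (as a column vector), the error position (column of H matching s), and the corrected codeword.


s = (1, 1, 0, 1)^T, error position = 13, corrected codeword c = 110110100100001

Compute s = H r^T mod 2 one row at a time:
  s_1 = 0 + 0 + 1 + 0 + 0 + 1 + 0 + 1 = 3 ≡ 1 (mod 2).
  s_2 = 1 + 1 + 0 + 1 + 0 + 1 + 0 + 1 = 5 ≡ 1 (mod 2).
  s_3 = 1 + 0 + 0 + 1 + 1 + 0 + 0 + 1 = 4 ≡ 0 (mod 2).
  s_4 = 1 + 0 + 1 + 1 + 0 + 0 + 1 + 1 = 5 ≡ 1 (mod 2).
s = (1, 1, 0, 1)^T — this equals column 13 of H (binary 1101), so error is at position 13.
Correct: flip bit 13 of r = 110110100100101 to get c = 110110100100001.


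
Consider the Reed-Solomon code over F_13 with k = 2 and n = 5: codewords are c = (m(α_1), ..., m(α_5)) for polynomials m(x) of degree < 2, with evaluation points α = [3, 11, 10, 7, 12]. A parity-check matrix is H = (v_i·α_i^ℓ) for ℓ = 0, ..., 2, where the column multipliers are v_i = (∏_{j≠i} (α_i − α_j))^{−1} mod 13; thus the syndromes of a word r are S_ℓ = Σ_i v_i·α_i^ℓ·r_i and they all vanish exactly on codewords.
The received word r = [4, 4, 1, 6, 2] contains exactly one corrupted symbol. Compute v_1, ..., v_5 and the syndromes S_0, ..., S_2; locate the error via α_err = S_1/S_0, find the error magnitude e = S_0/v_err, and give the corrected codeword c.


S = (5, 3, 7), error at position 2, error magnitude e = 9, c = [4, 8, 1, 6, 2].

Step 1: column multipliers v_i = (∏_{j≠i}(α_i − α_j))^{−1} mod 13.
  i = 1 (α = 3): (3−11)(3−10)(3−7)(3−12) = (−8)·(−7)·(−4)·(−9) = 2016 ≡ 1, so v_1 = 1^{−1} = 1 (mod 13).
  i = 2 (α = 11): (11−3)(11−10)(11−7)(11−12) = 8·1·4·(−1) = −32 ≡ 7, so v_2 = 7^{−1} = 2 (mod 13).
  i = 3 (α = 10): (10−3)(10−11)(10−7)(10−12) = 7·(−1)·3·(−2) = 42 ≡ 3, so v_3 = 3^{−1} = 9 (mod 13).
  i = 4 (α = 7): (7−3)(7−11)(7−10)(7−12) = 4·(−4)·(−3)·(−5) = −240 ≡ 7, so v_4 = 7^{−1} = 2 (mod 13).
  i = 5 (α = 12): (12−3)(12−11)(12−10)(12−7) = 9·1·2·5 = 90 ≡ 12, so v_5 = 12^{−1} = 12 (mod 13).
  v = [1, 2, 9, 2, 12].
Step 2: syndromes of r = [4, 4, 1, 6, 2] (all sums mod 13).
  S_0 = Σ v_i r_i = 1·4 + 2·4 + 9·1 + 2·6 + 12·2 = 57 ≡ 5.
  S_1 = Σ v_i α_i r_i = 1·3·4 + 2·11·4 + 9·10·1 + 2·7·6 + 12·12·2 = 562 ≡ 3.
  α_i^2 mod 13 = [9, 4, 9, 10, 1].
  S_2 = Σ v_i α_i^2 r_i = 1·9·4 + 2·4·4 + 9·9·1 + 2·10·6 + 12·1·2 = 293 ≡ 7.
  S = (5, 3, 7) ≠ 0, so r is not a codeword (an error is present).
Step 3: locate the error. For a single error e at position i, S_ℓ = v_i·e·α_i^ℓ, so α_err = S_1/S_0.
  S_0^{−1} = 5^{−1} = 8 (mod 13), so α_err = 3·8 = 24 ≡ 11 = α_2. Error position i = 2.
  Consistency check: S_2/S_1 = 7·9 = 63 ≡ 11 = α_err ✓ (single-error assumption holds).
Step 4: error magnitude e = S_0/v_2 = S_0·∏_{j≠2}(α_2 − α_j) = 5·7 = 35 ≡ 9 (mod 13).
Step 5: correct position 2: c_2 = r_2 − e = 4 − 9 ≡ 8 (mod 13). Hence c = [4, 8, 1, 6, 2].
  Check: interpolating c through the α_i gives m(x) = 9 + 7·x (degree < 2) with m(α_i) = c_i for every i, so c is indeed a codeword.
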